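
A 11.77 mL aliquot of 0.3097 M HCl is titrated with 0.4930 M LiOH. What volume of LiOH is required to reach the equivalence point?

n(HCl) = 0.3097 mol/L x 0.01177 L = 0.003645 mol.
At equivalence n(LiOH) = n(HCl) = 0.003645 mol.
V(LiOH) = 0.003645 / 0.4930 = 0.007394 L = 7.39 mL.

7.39 mL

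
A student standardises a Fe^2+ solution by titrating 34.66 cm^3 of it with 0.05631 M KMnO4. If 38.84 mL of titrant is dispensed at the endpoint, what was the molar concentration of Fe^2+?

n(KMnO4) = 0.05631 x 0.03884 = 0.002187 mol.
From the balanced equation, 1 mol KMnO4 reacts with 5 mol Fe^2+, so n(Fe^2+) = 0.002187 x 5/1 = 0.01094 mol.
[Fe^2+] = 0.01094 / 0.03466 L = 0.316 M.

0.316 M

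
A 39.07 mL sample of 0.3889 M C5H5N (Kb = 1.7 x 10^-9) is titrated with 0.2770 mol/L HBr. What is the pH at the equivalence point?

3.01

n(C5H5N) = 0.3889 x 0.03907 = 0.01519 mol; V(HBr) at equivalence = 0.01519/0.2770 = 0.05485 L.
At equivalence the base is fully converted to C5H5NH+; total volume = 0.09392 L, so [C5H5NH+] = 0.01519/0.09392 = 0.1618 M.
Ka(C5H5NH+) = Kw/Kb = 1.0e-14 / 1.7 x 10^-9 = 5.88e-6.
[H^+] = sqrt(Ka x [C5H5NH+]) = sqrt(5.88e-6 x 0.1618) = 0.000976 M.
pH = -log(0.000976) = 3.01.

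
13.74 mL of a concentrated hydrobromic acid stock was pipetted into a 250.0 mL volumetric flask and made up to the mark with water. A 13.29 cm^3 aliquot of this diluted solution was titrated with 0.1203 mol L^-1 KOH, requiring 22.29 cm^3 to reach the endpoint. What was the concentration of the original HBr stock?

n(KOH) = 0.1203 x 0.02229 = 0.002681 mol.
n(HBr) in the aliquot = 0.002681 mol.
[diluted HBr] = 0.002681 / 0.01329 = 0.2018 M.
Dilution factor = 250.0/13.74 = 18.20, so [stock] = 0.2018 x 18.20 = 3.67 M.

3.67 M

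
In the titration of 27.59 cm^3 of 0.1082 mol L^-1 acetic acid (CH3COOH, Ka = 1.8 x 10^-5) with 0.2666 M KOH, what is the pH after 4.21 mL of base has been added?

4.52

Initial n(CH3COOH) = 0.1082 x 0.02759 = 0.002985 mol.
n(KOH) added = 0.2666 x 0.004210 = 0.001122 mol, converting that many moles of CH3COOH to CH3COO-.
Remaining n(CH3COOH) = 0.001863 mol; n(CH3COO-) = 0.001122 mol.
By Henderson-Hasselbalch, pH = pKa + log([A^-]/[HA]) = 4.74 + log(0.001122/0.001863) = 4.74 + (-0.22) = 4.52.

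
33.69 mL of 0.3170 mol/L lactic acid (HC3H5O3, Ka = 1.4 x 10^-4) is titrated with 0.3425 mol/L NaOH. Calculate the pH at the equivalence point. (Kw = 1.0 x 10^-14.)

n(HC3H5O3) = 0.3170 x 0.03369 = 0.01068 mol; V(NaOH) at equivalence = 0.01068/0.3425 = 0.03118 L.
At equivalence all the acid is converted to C3H5O3-; total volume = 0.03369 + 0.03118 = 0.06487 L, so [C3H5O3-] = 0.01068/0.06487 = 0.1646 M.
Kb = Kw/Ka = 1.0e-14 / 1.4 x 10^-4 = 7.14e-11.
[OH^-] = sqrt(Kb x [C3H5O3-]) = sqrt(7.14e-11 x 0.1646) = 3.43e-6 M.
pOH = 5.46, so pH = 14.00 - 5.46 = 8.54.

8.54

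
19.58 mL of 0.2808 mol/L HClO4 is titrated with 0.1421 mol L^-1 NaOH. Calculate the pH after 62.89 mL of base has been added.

n(acid) = 0.2808 x 0.01958 = 0.005498 mol; n(NaOH) added = 0.1421 x 0.06289 = 0.008937 mol.
Base is in excess by 0.008937 - 0.005498 = 0.003439 mol in a total volume of 0.08247 L.
[OH^-] = 0.003439/0.08247 = 0.04170 M, so pOH = 1.38 and pH = 14.00 - 1.38 = 12.62.

12.62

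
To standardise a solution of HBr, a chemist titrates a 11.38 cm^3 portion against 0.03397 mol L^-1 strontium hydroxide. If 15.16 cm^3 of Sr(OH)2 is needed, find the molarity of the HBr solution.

0.0905 M

n(Sr(OH)2) delivered = 0.03397 x 0.01516 = 0.0005150 mol.
The reaction is 2 HBr + 1 Sr(OH)2, so n(HBr) = 0.0005150 x 2/1 = 0.001030 mol.
[HBr] = 0.001030 mol / 0.01138 L = 0.0905 M.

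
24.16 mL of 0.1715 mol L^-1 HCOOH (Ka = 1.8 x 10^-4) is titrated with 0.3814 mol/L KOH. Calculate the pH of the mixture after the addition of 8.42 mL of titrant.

4.28

Initial n(HCOOH) = 0.1715 x 0.02416 = 0.004143 mol.
n(KOH) added = 0.3814 x 0.008420 = 0.003211 mol, converting that many moles of HCOOH to HCOO-.
Remaining n(HCOOH) = 0.0009321 mol; n(HCOO-) = 0.003211 mol.
By Henderson-Hasselbalch, pH = pKa + log([A^-]/[HA]) = 3.74 + log(0.003211/0.0009321) = 3.74 + (+0.54) = 4.28.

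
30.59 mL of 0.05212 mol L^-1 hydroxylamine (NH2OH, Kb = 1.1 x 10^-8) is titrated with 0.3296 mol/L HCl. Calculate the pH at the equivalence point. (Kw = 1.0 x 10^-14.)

n(NH2OH) = 0.05212 x 0.03059 = 0.001594 mol; V(HCl) at equivalence = 0.001594/0.3296 = 0.004837 L.
At equivalence the base is fully converted to NH3OH+; total volume = 0.03543 L, so [NH3OH+] = 0.001594/0.03543 = 0.04500 M.
Ka(NH3OH+) = Kw/Kb = 1.0e-14 / 1.1 x 10^-8 = 9.09e-7.
[H^+] = sqrt(Ka x [NH3OH+]) = sqrt(9.09e-7 x 0.04500) = 0.000202 M.
pH = -log(0.000202) = 3.69.

3.69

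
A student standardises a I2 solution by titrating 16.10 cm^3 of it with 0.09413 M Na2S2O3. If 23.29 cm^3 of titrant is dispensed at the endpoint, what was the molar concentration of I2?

0.0681 M

n(Na2S2O3) = 0.09413 x 0.02329 = 0.002192 mol.
From the balanced equation, 2 mol Na2S2O3 reacts with 1 mol I2, so n(I2) = 0.002192 x 1/2 = 0.001096 mol.
[I2] = 0.001096 / 0.01610 L = 0.0681 M.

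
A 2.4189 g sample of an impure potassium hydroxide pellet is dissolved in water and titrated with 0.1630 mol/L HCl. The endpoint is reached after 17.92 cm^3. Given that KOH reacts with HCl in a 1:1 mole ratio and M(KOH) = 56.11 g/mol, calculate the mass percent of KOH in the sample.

n(HCl) = 0.1630 x 0.01792 = 0.002921 mol.
n(KOH) = 0.002921 / 1 = 0.002921 mol.
mass of KOH = 0.002921 x 56.11 = 0.1639 g.
% purity = 0.1639 / 2.4189 x 100 = 6.78%.

6.78%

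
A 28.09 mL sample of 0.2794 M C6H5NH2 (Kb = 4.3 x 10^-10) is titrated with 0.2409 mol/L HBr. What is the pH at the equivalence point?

n(C6H5NH2) = 0.2794 x 0.02809 = 0.007848 mol; V(HBr) at equivalence = 0.007848/0.2409 = 0.03258 L.
At equivalence the base is fully converted to C6H5NH3+; total volume = 0.06067 L, so [C6H5NH3+] = 0.007848/0.06067 = 0.1294 M.
Ka(C6H5NH3+) = Kw/Kb = 1.0e-14 / 4.3 x 10^-10 = 2.33e-5.
[H^+] = sqrt(Ka x [C6H5NH3+]) = sqrt(2.33e-5 x 0.1294) = 0.00173 M.
pH = -log(0.00173) = 2.76.

2.76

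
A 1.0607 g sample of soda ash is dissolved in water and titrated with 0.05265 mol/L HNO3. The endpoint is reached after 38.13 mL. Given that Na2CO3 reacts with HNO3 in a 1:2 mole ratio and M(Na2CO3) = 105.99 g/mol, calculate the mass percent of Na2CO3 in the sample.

10.0%

n(HNO3) = 0.05265 x 0.03813 = 0.002008 mol.
n(Na2CO3) = 0.002008 / 2 = 0.001004 mol.
mass of Na2CO3 = 0.001004 x 105.99 = 0.1064 g.
% purity = 0.1064 / 1.0607 x 100 = 10.0%.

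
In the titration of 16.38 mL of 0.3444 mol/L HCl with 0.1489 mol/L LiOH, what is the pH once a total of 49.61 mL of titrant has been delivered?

n(acid) = 0.3444 x 0.01638 = 0.005641 mol; n(LiOH) added = 0.1489 x 0.04961 = 0.007387 mol.
Base is in excess by 0.007387 - 0.005641 = 0.001746 mol in a total volume of 0.06599 L.
[OH^-] = 0.001746/0.06599 = 0.02645 M, so pOH = 1.58 and pH = 14.00 - 1.58 = 12.42.

12.42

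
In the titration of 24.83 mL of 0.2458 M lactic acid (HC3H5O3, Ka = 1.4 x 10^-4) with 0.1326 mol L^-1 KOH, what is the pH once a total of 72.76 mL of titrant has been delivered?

n(acid) = 0.2458 x 0.02483 = 0.006103 mol; n(KOH) added = 0.1326 x 0.07276 = 0.009648 mol.
Base is in excess by 0.009648 - 0.006103 = 0.003545 mol in a total volume of 0.09759 L.
[OH^-] = 0.003545/0.09759 = 0.03632 M, so pOH = 1.44 and pH = 14.00 - 1.44 = 12.56.

12.56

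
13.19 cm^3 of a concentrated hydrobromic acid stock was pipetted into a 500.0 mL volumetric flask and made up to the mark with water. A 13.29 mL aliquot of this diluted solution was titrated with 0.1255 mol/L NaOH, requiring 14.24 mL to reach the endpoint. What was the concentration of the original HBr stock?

5.10 M

n(NaOH) = 0.1255 x 0.01424 = 0.001787 mol.
n(HBr) in the aliquot = 0.001787 mol.
[diluted HBr] = 0.001787 / 0.01329 = 0.1345 M.
Dilution factor = 500.0/13.19 = 37.91, so [stock] = 0.1345 x 37.91 = 5.10 M.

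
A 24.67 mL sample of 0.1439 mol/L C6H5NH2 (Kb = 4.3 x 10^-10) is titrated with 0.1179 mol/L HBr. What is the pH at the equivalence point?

n(C6H5NH2) = 0.1439 x 0.02467 = 0.003550 mol; V(HBr) at equivalence = 0.003550/0.1179 = 0.03011 L.
At equivalence the base is fully converted to C6H5NH3+; total volume = 0.05478 L, so [C6H5NH3+] = 0.003550/0.05478 = 0.06480 M.
Ka(C6H5NH3+) = Kw/Kb = 1.0e-14 / 4.3 x 10^-10 = 2.33e-5.
[H^+] = sqrt(Ka x [C6H5NH3+]) = sqrt(2.33e-5 x 0.06480) = 0.00123 M.
pH = -log(0.00123) = 2.91.

2.91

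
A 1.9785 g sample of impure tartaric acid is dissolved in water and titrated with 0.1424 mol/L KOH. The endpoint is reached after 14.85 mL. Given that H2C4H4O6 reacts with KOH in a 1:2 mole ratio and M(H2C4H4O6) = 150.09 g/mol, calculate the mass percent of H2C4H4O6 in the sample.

n(KOH) = 0.1424 x 0.01485 = 0.002115 mol.
n(H2C4H4O6) = 0.002115 / 2 = 0.001057 mol.
mass of H2C4H4O6 = 0.001057 x 150.09 = 0.1587 g.
% purity = 0.1587 / 1.9785 x 100 = 8.02%.

8.02%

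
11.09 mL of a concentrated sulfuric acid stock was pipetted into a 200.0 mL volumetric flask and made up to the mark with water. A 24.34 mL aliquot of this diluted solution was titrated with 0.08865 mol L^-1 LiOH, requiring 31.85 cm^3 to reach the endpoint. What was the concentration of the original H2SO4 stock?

1.05 M

n(LiOH) = 0.08865 x 0.03185 = 0.002824 mol.
n(H2SO4) in the aliquot = 0.002824 x 1/2 = 0.001412 mol.
[diluted H2SO4] = 0.001412 / 0.02434 = 0.05800 M.
Dilution factor = 200.0/11.09 = 18.03, so [stock] = 0.05800 x 18.03 = 1.05 M.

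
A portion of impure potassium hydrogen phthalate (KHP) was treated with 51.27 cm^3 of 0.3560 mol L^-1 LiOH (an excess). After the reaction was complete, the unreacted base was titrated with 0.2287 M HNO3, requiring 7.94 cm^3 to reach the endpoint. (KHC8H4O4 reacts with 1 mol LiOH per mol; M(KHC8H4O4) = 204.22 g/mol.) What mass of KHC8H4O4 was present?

Total n(LiOH) added = 0.3560 x 0.05127 = 0.01825 mol.
n(HNO3) used = 0.2287 x 0.007940 = 0.001816 mol, which equals the excess n(LiOH).
So n(LiOH) consumed by the sample = 0.01825 - 0.001816 = 0.01644 mol.
n(KHC8H4O4) = 0.01644 / 1 = 0.01644 mol.
mass = 0.01644 mol x 204.22 g/mol = 3.36 g.

3.36 g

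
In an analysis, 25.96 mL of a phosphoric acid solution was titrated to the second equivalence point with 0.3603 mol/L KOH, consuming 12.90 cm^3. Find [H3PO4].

0.0895 M

n(KOH) = 0.3603 x 0.01290 = 0.004648 mol.
At the second equivalence point, 2 mol OH^- react per mol H3PO4, so n(H3PO4) = 0.004648 / 2 = 0.002324 mol.
[H3PO4] = 0.002324 / 0.02596 L = 0.0895 M.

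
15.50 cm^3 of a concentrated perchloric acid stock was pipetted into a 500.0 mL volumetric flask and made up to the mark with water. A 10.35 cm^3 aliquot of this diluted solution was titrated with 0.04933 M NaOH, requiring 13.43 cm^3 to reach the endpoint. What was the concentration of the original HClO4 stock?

2.06 M

n(NaOH) = 0.04933 x 0.01343 = 0.0006625 mol.
n(HClO4) in the aliquot = 0.0006625 mol.
[diluted HClO4] = 0.0006625 / 0.01035 = 0.06401 M.
Dilution factor = 500.0/15.50 = 32.26, so [stock] = 0.06401 x 32.26 = 2.06 M.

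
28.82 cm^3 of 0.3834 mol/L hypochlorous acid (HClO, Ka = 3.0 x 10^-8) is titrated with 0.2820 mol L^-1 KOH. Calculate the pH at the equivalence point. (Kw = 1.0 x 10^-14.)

10.37

n(HClO) = 0.3834 x 0.02882 = 0.01105 mol; V(KOH) at equivalence = 0.01105/0.2820 = 0.03918 L.
At equivalence all the acid is converted to ClO-; total volume = 0.02882 + 0.03918 = 0.06800 L, so [ClO-] = 0.01105/0.06800 = 0.1625 M.
Kb = Kw/Ka = 1.0e-14 / 3.0 x 10^-8 = 3.33e-7.
[OH^-] = sqrt(Kb x [ClO-]) = sqrt(3.33e-7 x 0.1625) = 0.000233 M.
pOH = 3.63, so pH = 14.00 - 3.63 = 10.37.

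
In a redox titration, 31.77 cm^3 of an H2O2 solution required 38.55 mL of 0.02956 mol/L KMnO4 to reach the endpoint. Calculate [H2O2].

n(KMnO4) = 0.02956 x 0.03855 = 0.001140 mol.
From the balanced equation, 2 mol KMnO4 reacts with 5 mol H2O2, so n(H2O2) = 0.001140 x 5/2 = 0.002849 mol.
[H2O2] = 0.002849 / 0.03177 L = 0.0897 M.

0.0897 M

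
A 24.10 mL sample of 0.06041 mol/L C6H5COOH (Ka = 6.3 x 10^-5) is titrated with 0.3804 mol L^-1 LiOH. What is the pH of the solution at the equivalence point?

8.46

n(C6H5COOH) = 0.06041 x 0.02410 = 0.001456 mol; V(LiOH) at equivalence = 0.001456/0.3804 = 0.003827 L.
At equivalence all the acid is converted to C6H5COO-; total volume = 0.02410 + 0.003827 = 0.02793 L, so [C6H5COO-] = 0.001456/0.02793 = 0.05213 M.
Kb = Kw/Ka = 1.0e-14 / 6.3 x 10^-5 = 1.59e-10.
[OH^-] = sqrt(Kb x [C6H5COO-]) = sqrt(1.59e-10 x 0.05213) = 2.88e-6 M.
pOH = 5.54, so pH = 14.00 - 5.54 = 8.46.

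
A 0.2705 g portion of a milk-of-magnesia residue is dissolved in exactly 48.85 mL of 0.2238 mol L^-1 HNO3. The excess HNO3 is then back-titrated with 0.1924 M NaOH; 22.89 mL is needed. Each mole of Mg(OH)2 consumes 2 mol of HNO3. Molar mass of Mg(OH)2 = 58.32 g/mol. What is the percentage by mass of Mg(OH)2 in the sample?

70.4%

Total n(HNO3) added = 0.2238 x 0.04885 = 0.01093 mol.
n(NaOH) used = 0.1924 x 0.02289 = 0.004404 mol, which equals the excess n(HNO3).
So n(HNO3) consumed by the sample = 0.01093 - 0.004404 = 0.006529 mol.
n(Mg(OH)2) = 0.006529 / 2 = 0.003264 mol.
mass Mg(OH)2 = 0.003264 x 58.32 = 0.1904 g, so %Mg(OH)2 = 0.1904/0.2705 x 100 = 70.4%.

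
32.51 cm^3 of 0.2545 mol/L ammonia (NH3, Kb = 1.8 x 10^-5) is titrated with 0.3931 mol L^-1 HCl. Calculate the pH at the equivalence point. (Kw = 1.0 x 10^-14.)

n(NH3) = 0.2545 x 0.03251 = 0.008274 mol; V(HCl) at equivalence = 0.008274/0.3931 = 0.02105 L.
At equivalence the base is fully converted to NH4+; total volume = 0.05356 L, so [NH4+] = 0.008274/0.05356 = 0.1545 M.
Ka(NH4+) = Kw/Kb = 1.0e-14 / 1.8 x 10^-5 = 5.56e-10.
[H^+] = sqrt(Ka x [NH4+]) = sqrt(5.56e-10 x 0.1545) = 9.26e-6 M.
pH = -log(9.26e-6) = 5.03.

5.03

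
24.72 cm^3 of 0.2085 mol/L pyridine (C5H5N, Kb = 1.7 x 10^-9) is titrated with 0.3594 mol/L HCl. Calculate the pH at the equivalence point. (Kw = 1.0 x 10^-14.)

3.06

n(C5H5N) = 0.2085 x 0.02472 = 0.005154 mol; V(HCl) at equivalence = 0.005154/0.3594 = 0.01434 L.
At equivalence the base is fully converted to C5H5NH+; total volume = 0.03906 L, so [C5H5NH+] = 0.005154/0.03906 = 0.1320 M.
Ka(C5H5NH+) = Kw/Kb = 1.0e-14 / 1.7 x 10^-9 = 5.88e-6.
[H^+] = sqrt(Ka x [C5H5NH+]) = sqrt(5.88e-6 x 0.1320) = 0.000881 M.
pH = -log(0.000881) = 3.06.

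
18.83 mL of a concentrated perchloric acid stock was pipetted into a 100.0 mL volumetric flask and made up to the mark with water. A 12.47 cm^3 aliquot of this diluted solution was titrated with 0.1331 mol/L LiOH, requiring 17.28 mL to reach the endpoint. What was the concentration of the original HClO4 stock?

0.980 M

n(LiOH) = 0.1331 x 0.01728 = 0.002300 mol.
n(HClO4) in the aliquot = 0.002300 mol.
[diluted HClO4] = 0.002300 / 0.01247 = 0.1844 M.
Dilution factor = 100.0/18.83 = 5.311, so [stock] = 0.1844 x 5.311 = 0.980 M.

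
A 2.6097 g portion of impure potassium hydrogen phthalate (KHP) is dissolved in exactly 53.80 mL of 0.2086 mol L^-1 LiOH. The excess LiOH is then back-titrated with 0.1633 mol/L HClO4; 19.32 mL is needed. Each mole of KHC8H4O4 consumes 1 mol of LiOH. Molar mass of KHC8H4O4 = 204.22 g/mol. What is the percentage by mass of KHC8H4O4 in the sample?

Total n(LiOH) added = 0.2086 x 0.05380 = 0.01122 mol.
n(HClO4) used = 0.1633 x 0.01932 = 0.003155 mol, which equals the excess n(LiOH).
So n(LiOH) consumed by the sample = 0.01122 - 0.003155 = 0.008068 mol.
n(KHC8H4O4) = 0.008068 / 1 = 0.008068 mol.
mass KHC8H4O4 = 0.008068 x 204.22 = 1.648 g, so %KHC8H4O4 = 1.648/2.6097 x 100 = 63.1%.

63.1%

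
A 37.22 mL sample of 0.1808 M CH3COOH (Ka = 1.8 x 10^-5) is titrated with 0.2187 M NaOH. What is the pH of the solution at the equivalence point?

8.87

n(CH3COOH) = 0.1808 x 0.03722 = 0.006729 mol; V(NaOH) at equivalence = 0.006729/0.2187 = 0.03077 L.
At equivalence all the acid is converted to CH3COO-; total volume = 0.03722 + 0.03077 = 0.06799 L, so [CH3COO-] = 0.006729/0.06799 = 0.09898 M.
Kb = Kw/Ka = 1.0e-14 / 1.8 x 10^-5 = 5.56e-10.
[OH^-] = sqrt(Kb x [CH3COO-]) = sqrt(5.56e-10 x 0.09898) = 7.42e-6 M.
pOH = 5.13, so pH = 14.00 - 5.13 = 8.87.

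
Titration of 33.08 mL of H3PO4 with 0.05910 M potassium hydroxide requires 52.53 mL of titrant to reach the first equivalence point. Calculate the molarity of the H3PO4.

n(KOH) = 0.05910 x 0.05253 = 0.003105 mol.
At the first equivalence point, 1 mol OH^- react per mol H3PO4, so n(H3PO4) = 0.003105 / 1 = 0.003105 mol.
[H3PO4] = 0.003105 / 0.03308 L = 0.0938 M.

0.0938 M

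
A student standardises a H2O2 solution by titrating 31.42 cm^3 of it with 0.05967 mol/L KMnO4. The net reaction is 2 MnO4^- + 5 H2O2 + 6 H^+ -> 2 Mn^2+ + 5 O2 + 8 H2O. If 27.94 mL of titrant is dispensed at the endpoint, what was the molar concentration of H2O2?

n(KMnO4) = 0.05967 x 0.02794 = 0.001667 mol.
From the balanced equation, 2 mol KMnO4 reacts with 5 mol H2O2, so n(H2O2) = 0.001667 x 5/2 = 0.004168 mol.
[H2O2] = 0.004168 / 0.03142 L = 0.133 M.

0.133 M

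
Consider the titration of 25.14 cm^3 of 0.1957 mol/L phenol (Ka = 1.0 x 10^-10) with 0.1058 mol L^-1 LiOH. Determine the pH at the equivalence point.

11.42

n(C6H5OH) = 0.1957 x 0.02514 = 0.004920 mol; V(LiOH) at equivalence = 0.004920/0.1058 = 0.04650 L.
At equivalence all the acid is converted to C6H5O-; total volume = 0.02514 + 0.04650 = 0.07164 L, so [C6H5O-] = 0.004920/0.07164 = 0.06867 M.
Kb = Kw/Ka = 1.0e-14 / 1.0 x 10^-10 = 0.000100.
[OH^-] = sqrt(Kb x [C6H5O-]) = sqrt(0.000100 x 0.06867) = 0.00262 M.
pOH = 2.58, so pH = 14.00 - 2.58 = 11.42.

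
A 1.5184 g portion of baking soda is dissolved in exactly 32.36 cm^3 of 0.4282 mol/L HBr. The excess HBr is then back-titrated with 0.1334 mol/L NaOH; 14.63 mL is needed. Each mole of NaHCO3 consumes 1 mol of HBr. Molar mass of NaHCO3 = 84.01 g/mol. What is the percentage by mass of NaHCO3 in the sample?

65.9%

Total n(HBr) added = 0.4282 x 0.03236 = 0.01386 mol.
n(NaOH) used = 0.1334 x 0.01463 = 0.001952 mol, which equals the excess n(HBr).
So n(HBr) consumed by the sample = 0.01386 - 0.001952 = 0.01190 mol.
n(NaHCO3) = 0.01190 / 1 = 0.01190 mol.
mass NaHCO3 = 0.01190 x 84.01 = 1.000 g, so %NaHCO3 = 1.000/1.5184 x 100 = 65.9%.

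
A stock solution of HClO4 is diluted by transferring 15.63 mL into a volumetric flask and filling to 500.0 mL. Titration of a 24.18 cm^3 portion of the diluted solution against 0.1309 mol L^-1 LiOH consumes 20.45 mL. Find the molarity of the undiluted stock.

3.54 M

n(LiOH) = 0.1309 x 0.02045 = 0.002677 mol.
n(HClO4) in the aliquot = 0.002677 mol.
[diluted HClO4] = 0.002677 / 0.02418 = 0.1107 M.
Dilution factor = 500.0/15.63 = 31.99, so [stock] = 0.1107 x 31.99 = 3.54 M.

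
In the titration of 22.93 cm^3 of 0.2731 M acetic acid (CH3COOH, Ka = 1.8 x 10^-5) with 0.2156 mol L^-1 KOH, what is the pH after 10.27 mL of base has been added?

4.48

Initial n(CH3COOH) = 0.2731 x 0.02293 = 0.006262 mol.
n(KOH) added = 0.2156 x 0.01027 = 0.002214 mol, converting that many moles of CH3COOH to CH3COO-.
Remaining n(CH3COOH) = 0.004048 mol; n(CH3COO-) = 0.002214 mol.
By Henderson-Hasselbalch, pH = pKa + log([A^-]/[HA]) = 4.74 + log(0.002214/0.004048) = 4.74 + (-0.26) = 4.48.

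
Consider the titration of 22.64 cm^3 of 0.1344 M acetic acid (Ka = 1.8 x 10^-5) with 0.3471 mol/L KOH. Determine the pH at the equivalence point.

8.87

n(CH3COOH) = 0.1344 x 0.02264 = 0.003043 mol; V(KOH) at equivalence = 0.003043/0.3471 = 0.008766 L.
At equivalence all the acid is converted to CH3COO-; total volume = 0.02264 + 0.008766 = 0.03141 L, so [CH3COO-] = 0.003043/0.03141 = 0.09689 M.
Kb = Kw/Ka = 1.0e-14 / 1.8 x 10^-5 = 5.56e-10.
[OH^-] = sqrt(Kb x [CH3COO-]) = sqrt(5.56e-10 x 0.09689) = 7.34e-6 M.
pOH = 5.13, so pH = 14.00 - 5.13 = 8.87.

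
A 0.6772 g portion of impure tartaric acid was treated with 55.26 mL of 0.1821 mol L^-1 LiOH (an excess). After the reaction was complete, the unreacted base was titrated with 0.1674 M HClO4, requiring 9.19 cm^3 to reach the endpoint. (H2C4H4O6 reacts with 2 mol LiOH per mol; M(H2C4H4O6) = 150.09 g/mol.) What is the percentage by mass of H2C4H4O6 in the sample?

94.5%

Total n(LiOH) added = 0.1821 x 0.05526 = 0.01006 mol.
n(HClO4) used = 0.1674 x 0.009190 = 0.001538 mol, which equals the excess n(LiOH).
So n(LiOH) consumed by the sample = 0.01006 - 0.001538 = 0.008524 mol.
n(H2C4H4O6) = 0.008524 / 2 = 0.004262 mol.
mass H2C4H4O6 = 0.004262 x 150.09 = 0.6397 g, so %H2C4H4O6 = 0.6397/0.6772 x 100 = 94.5%.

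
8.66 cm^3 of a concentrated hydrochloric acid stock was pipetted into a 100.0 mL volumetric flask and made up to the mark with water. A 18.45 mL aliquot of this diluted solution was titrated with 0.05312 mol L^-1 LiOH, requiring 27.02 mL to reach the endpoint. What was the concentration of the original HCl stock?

0.898 M

n(LiOH) = 0.05312 x 0.02702 = 0.001435 mol.
n(HCl) in the aliquot = 0.001435 mol.
[diluted HCl] = 0.001435 / 0.01845 = 0.07779 M.
Dilution factor = 100.0/8.660 = 11.55, so [stock] = 0.07779 x 11.55 = 0.898 M.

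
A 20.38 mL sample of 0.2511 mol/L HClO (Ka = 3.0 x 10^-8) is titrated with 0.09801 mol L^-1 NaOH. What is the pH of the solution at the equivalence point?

n(HClO) = 0.2511 x 0.02038 = 0.005117 mol; V(NaOH) at equivalence = 0.005117/0.09801 = 0.05221 L.
At equivalence all the acid is converted to ClO-; total volume = 0.02038 + 0.05221 = 0.07259 L, so [ClO-] = 0.005117/0.07259 = 0.07049 M.
Kb = Kw/Ka = 1.0e-14 / 3.0 x 10^-8 = 3.33e-7.
[OH^-] = sqrt(Kb x [ClO-]) = sqrt(3.33e-7 x 0.07049) = 0.000153 M.
pOH = 3.81, so pH = 14.00 - 3.81 = 10.19.

10.19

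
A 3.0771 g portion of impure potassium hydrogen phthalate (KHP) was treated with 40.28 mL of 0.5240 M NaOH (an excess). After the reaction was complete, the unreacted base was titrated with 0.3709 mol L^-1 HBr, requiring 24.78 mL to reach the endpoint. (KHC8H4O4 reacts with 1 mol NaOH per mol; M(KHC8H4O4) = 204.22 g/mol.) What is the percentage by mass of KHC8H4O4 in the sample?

79.1%

Total n(NaOH) added = 0.5240 x 0.04028 = 0.02111 mol.
n(HBr) used = 0.3709 x 0.02478 = 0.009191 mol, which equals the excess n(NaOH).
So n(NaOH) consumed by the sample = 0.02111 - 0.009191 = 0.01192 mol.
n(KHC8H4O4) = 0.01192 / 1 = 0.01192 mol.
mass KHC8H4O4 = 0.01192 x 204.22 = 2.433 g, so %KHC8H4O4 = 2.433/3.0771 x 100 = 79.1%.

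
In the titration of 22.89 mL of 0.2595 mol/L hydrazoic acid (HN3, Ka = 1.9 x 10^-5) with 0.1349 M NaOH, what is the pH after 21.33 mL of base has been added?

Initial n(HN3) = 0.2595 x 0.02289 = 0.005940 mol.
n(NaOH) added = 0.1349 x 0.02133 = 0.002877 mol, converting that many moles of HN3 to N3-.
Remaining n(HN3) = 0.003063 mol; n(N3-) = 0.002877 mol.
By Henderson-Hasselbalch, pH = pKa + log([A^-]/[HA]) = 4.72 + log(0.002877/0.003063) = 4.72 + (-0.03) = 4.69.

4.69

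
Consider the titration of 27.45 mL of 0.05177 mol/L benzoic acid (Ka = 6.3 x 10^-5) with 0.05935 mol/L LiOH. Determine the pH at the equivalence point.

n(C6H5COOH) = 0.05177 x 0.02745 = 0.001421 mol; V(LiOH) at equivalence = 0.001421/0.05935 = 0.02394 L.
At equivalence all the acid is converted to C6H5COO-; total volume = 0.02745 + 0.02394 = 0.05139 L, so [C6H5COO-] = 0.001421/0.05139 = 0.02765 M.
Kb = Kw/Ka = 1.0e-14 / 6.3 x 10^-5 = 1.59e-10.
[OH^-] = sqrt(Kb x [C6H5COO-]) = sqrt(1.59e-10 x 0.02765) = 2.09e-6 M.
pOH = 5.68, so pH = 14.00 - 5.68 = 8.32.

8.32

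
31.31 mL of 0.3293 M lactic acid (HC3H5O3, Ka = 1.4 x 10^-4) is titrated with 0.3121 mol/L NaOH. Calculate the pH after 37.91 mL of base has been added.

n(acid) = 0.3293 x 0.03131 = 0.01031 mol; n(NaOH) added = 0.3121 x 0.03791 = 0.01183 mol.
Base is in excess by 0.01183 - 0.01031 = 0.001521 mol in a total volume of 0.06922 L.
[OH^-] = 0.001521/0.06922 = 0.02198 M, so pOH = 1.66 and pH = 14.00 - 1.66 = 12.34.

12.34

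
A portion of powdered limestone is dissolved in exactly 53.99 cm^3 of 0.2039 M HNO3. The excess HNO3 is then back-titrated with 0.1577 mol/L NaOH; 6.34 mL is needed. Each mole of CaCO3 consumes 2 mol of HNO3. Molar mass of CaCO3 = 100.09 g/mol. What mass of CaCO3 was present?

0.501 g

Total n(HNO3) added = 0.2039 x 0.05399 = 0.01101 mol.
n(NaOH) used = 0.1577 x 0.006340 = 0.0009998 mol, which equals the excess n(HNO3).
So n(HNO3) consumed by the sample = 0.01101 - 0.0009998 = 0.01001 mol.
n(CaCO3) = 0.01001 / 2 = 0.005004 mol.
mass = 0.005004 mol x 100.09 g/mol = 0.501 g.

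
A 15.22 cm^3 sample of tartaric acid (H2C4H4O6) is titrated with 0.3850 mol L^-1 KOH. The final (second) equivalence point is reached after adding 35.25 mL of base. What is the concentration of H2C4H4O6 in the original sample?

0.446 M

n(KOH) = 0.3850 x 0.03525 = 0.01357 mol.
At the final (second) equivalence point, 2 mol OH^- react per mol H2C4H4O6, so n(H2C4H4O6) = 0.01357 / 2 = 0.006786 mol.
[H2C4H4O6] = 0.006786 / 0.01522 L = 0.446 M.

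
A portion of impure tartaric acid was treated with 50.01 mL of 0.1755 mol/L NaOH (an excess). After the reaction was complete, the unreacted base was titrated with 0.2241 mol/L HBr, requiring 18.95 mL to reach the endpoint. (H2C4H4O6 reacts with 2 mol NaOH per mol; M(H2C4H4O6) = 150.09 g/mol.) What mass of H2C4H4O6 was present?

0.340 g

Total n(NaOH) added = 0.1755 x 0.05001 = 0.008777 mol.
n(HBr) used = 0.2241 x 0.01895 = 0.004247 mol, which equals the excess n(NaOH).
So n(NaOH) consumed by the sample = 0.008777 - 0.004247 = 0.004530 mol.
n(H2C4H4O6) = 0.004530 / 2 = 0.002265 mol.
mass = 0.002265 mol x 150.09 g/mol = 0.340 g.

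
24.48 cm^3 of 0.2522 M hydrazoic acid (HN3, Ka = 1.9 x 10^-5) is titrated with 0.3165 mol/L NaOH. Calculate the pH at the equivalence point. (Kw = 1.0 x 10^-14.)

8.93

n(HN3) = 0.2522 x 0.02448 = 0.006174 mol; V(NaOH) at equivalence = 0.006174/0.3165 = 0.01951 L.
At equivalence all the acid is converted to N3-; total volume = 0.02448 + 0.01951 = 0.04399 L, so [N3-] = 0.006174/0.04399 = 0.1404 M.
Kb = Kw/Ka = 1.0e-14 / 1.9 x 10^-5 = 5.26e-10.
[OH^-] = sqrt(Kb x [N3-]) = sqrt(5.26e-10 x 0.1404) = 8.59e-6 M.
pOH = 5.07, so pH = 14.00 - 5.07 = 8.93.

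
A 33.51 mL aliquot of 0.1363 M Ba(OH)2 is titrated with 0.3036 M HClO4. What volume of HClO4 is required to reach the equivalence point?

30.1 mL

n(Ba(OH)2) = 0.1363 mol/L x 0.03351 L = 0.004567 mol.
The neutralisation is 1 Ba(OH)2 : 2 HClO4, so n(HClO4) = 0.004567 x 2/1 = 0.009135 mol.
V(HClO4) = 0.009135 / 0.3036 = 0.03009 L = 30.1 mL.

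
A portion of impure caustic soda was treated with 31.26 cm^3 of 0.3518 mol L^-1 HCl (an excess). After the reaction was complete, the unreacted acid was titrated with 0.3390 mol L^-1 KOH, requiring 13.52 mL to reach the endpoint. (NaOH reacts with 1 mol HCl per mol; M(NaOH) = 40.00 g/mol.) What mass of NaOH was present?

0.257 g

Total n(HCl) added = 0.3518 x 0.03126 = 0.01100 mol.
n(KOH) used = 0.3390 x 0.01352 = 0.004583 mol, which equals the excess n(HCl).
So n(HCl) consumed by the sample = 0.01100 - 0.004583 = 0.006414 mol.
n(NaOH) = 0.006414 / 1 = 0.006414 mol.
mass = 0.006414 mol x 40.00 g/mol = 0.257 g.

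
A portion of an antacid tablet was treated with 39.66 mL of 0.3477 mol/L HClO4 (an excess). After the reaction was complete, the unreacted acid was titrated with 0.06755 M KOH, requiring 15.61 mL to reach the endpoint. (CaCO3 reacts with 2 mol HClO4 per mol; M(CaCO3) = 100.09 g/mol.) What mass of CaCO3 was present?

Total n(HClO4) added = 0.3477 x 0.03966 = 0.01379 mol.
n(KOH) used = 0.06755 x 0.01561 = 0.001054 mol, which equals the excess n(HClO4).
So n(HClO4) consumed by the sample = 0.01379 - 0.001054 = 0.01274 mol.
n(CaCO3) = 0.01274 / 2 = 0.006368 mol.
mass = 0.006368 mol x 100.09 g/mol = 0.637 g.

0.637 g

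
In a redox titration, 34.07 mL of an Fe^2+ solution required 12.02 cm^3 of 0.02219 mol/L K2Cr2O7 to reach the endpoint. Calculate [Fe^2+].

0.0470 M

n(K2Cr2O7) = 0.02219 x 0.01202 = 0.0002667 mol.
From the balanced equation, 1 mol K2Cr2O7 reacts with 6 mol Fe^2+, so n(Fe^2+) = 0.0002667 x 6/1 = 0.001600 mol.
[Fe^2+] = 0.001600 / 0.03407 L = 0.0470 M.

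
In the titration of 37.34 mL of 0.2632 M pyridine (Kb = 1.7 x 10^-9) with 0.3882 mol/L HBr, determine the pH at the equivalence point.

3.02

n(C5H5N) = 0.2632 x 0.03734 = 0.009828 mol; V(HBr) at equivalence = 0.009828/0.3882 = 0.02532 L.
At equivalence the base is fully converted to C5H5NH+; total volume = 0.06266 L, so [C5H5NH+] = 0.009828/0.06266 = 0.1569 M.
Ka(C5H5NH+) = Kw/Kb = 1.0e-14 / 1.7 x 10^-9 = 5.88e-6.
[H^+] = sqrt(Ka x [C5H5NH+]) = sqrt(5.88e-6 x 0.1569) = 0.000961 M.
pH = -log(0.000961) = 3.02.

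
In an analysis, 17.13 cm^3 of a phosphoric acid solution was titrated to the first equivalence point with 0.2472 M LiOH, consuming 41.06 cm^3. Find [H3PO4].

0.593 M

n(LiOH) = 0.2472 x 0.04106 = 0.01015 mol.
At the first equivalence point, 1 mol OH^- react per mol H3PO4, so n(H3PO4) = 0.01015 / 1 = 0.01015 mol.
[H3PO4] = 0.01015 / 0.01713 L = 0.593 M.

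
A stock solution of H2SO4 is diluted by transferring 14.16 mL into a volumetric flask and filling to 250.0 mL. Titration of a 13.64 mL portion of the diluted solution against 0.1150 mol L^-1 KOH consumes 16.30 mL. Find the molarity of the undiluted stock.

1.21 M

n(KOH) = 0.1150 x 0.01630 = 0.001875 mol.
n(H2SO4) in the aliquot = 0.001875 x 1/2 = 0.0009373 mol.
[diluted H2SO4] = 0.0009373 / 0.01364 = 0.06871 M.
Dilution factor = 250.0/14.16 = 17.66, so [stock] = 0.06871 x 17.66 = 1.21 M.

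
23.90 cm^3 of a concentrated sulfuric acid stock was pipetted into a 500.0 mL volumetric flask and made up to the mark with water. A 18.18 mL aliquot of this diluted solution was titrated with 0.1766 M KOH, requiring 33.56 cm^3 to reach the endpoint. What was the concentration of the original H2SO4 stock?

n(KOH) = 0.1766 x 0.03356 = 0.005927 mol.
n(H2SO4) in the aliquot = 0.005927 x 1/2 = 0.002963 mol.
[diluted H2SO4] = 0.002963 / 0.01818 = 0.1630 M.
Dilution factor = 500.0/23.90 = 20.92, so [stock] = 0.1630 x 20.92 = 3.41 M.

3.41 M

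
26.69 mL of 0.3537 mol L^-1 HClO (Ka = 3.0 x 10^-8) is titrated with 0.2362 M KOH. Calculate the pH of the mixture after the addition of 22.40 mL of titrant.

Initial n(HClO) = 0.3537 x 0.02669 = 0.009440 mol.
n(KOH) added = 0.2362 x 0.02240 = 0.005291 mol, converting that many moles of HClO to ClO-.
Remaining n(HClO) = 0.004149 mol; n(ClO-) = 0.005291 mol.
By Henderson-Hasselbalch, pH = pKa + log([A^-]/[HA]) = 7.52 + log(0.005291/0.004149) = 7.52 + (+0.11) = 7.63.

7.63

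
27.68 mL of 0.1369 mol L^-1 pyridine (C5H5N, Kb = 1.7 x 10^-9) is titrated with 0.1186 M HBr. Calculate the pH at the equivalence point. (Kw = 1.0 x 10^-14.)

3.21

n(C5H5N) = 0.1369 x 0.02768 = 0.003789 mol; V(HBr) at equivalence = 0.003789/0.1186 = 0.03195 L.
At equivalence the base is fully converted to C5H5NH+; total volume = 0.05963 L, so [C5H5NH+] = 0.003789/0.05963 = 0.06355 M.
Ka(C5H5NH+) = Kw/Kb = 1.0e-14 / 1.7 x 10^-9 = 5.88e-6.
[H^+] = sqrt(Ka x [C5H5NH+]) = sqrt(5.88e-6 x 0.06355) = 0.000611 M.
pH = -log(0.000611) = 3.21.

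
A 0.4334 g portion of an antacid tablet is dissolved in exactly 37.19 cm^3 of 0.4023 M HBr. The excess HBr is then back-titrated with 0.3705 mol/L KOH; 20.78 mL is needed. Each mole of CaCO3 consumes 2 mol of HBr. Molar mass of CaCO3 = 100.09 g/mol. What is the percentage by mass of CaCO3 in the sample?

83.9%

Total n(HBr) added = 0.4023 x 0.03719 = 0.01496 mol.
n(KOH) used = 0.3705 x 0.02078 = 0.007699 mol, which equals the excess n(HBr).
So n(HBr) consumed by the sample = 0.01496 - 0.007699 = 0.007263 mol.
n(CaCO3) = 0.007263 / 2 = 0.003631 mol.
mass CaCO3 = 0.003631 x 100.09 = 0.3635 g, so %CaCO3 = 0.3635/0.4334 x 100 = 83.9%.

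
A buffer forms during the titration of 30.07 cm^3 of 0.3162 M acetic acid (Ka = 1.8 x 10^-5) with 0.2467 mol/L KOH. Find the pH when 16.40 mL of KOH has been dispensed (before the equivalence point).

4.61

Initial n(CH3COOH) = 0.3162 x 0.03007 = 0.009508 mol.
n(KOH) added = 0.2467 x 0.01640 = 0.004046 mol, converting that many moles of CH3COOH to CH3COO-.
Remaining n(CH3COOH) = 0.005462 mol; n(CH3COO-) = 0.004046 mol.
By Henderson-Hasselbalch, pH = pKa + log([A^-]/[HA]) = 4.74 + log(0.004046/0.005462) = 4.74 + (-0.13) = 4.61.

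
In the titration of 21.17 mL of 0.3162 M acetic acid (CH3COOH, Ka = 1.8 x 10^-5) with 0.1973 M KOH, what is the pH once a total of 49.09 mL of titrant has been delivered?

12.63

n(acid) = 0.3162 x 0.02117 = 0.006694 mol; n(KOH) added = 0.1973 x 0.04909 = 0.009685 mol.
Base is in excess by 0.009685 - 0.006694 = 0.002992 mol in a total volume of 0.07026 L.
[OH^-] = 0.002992/0.07026 = 0.04258 M, so pOH = 1.37 and pH = 14.00 - 1.37 = 12.63.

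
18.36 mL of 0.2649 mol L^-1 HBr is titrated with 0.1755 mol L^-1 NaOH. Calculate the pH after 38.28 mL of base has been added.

n(acid) = 0.2649 x 0.01836 = 0.004864 mol; n(NaOH) added = 0.1755 x 0.03828 = 0.006718 mol.
Base is in excess by 0.006718 - 0.004864 = 0.001855 mol in a total volume of 0.05664 L.
[OH^-] = 0.001855/0.05664 = 0.03274 M, so pOH = 1.48 and pH = 14.00 - 1.48 = 12.52.

12.52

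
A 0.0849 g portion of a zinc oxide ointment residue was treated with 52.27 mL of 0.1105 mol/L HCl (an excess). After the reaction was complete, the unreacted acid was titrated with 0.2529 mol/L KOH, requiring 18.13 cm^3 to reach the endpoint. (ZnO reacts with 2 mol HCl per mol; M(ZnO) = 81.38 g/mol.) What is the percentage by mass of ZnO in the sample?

Total n(HCl) added = 0.1105 x 0.05227 = 0.005776 mol.
n(KOH) used = 0.2529 x 0.01813 = 0.004585 mol, which equals the excess n(HCl).
So n(HCl) consumed by the sample = 0.005776 - 0.004585 = 0.001191 mol.
n(ZnO) = 0.001191 / 2 = 0.0005954 mol.
mass ZnO = 0.0005954 x 81.38 = 0.04845 g, so %ZnO = 0.04845/0.0849 x 100 = 57.1%.

57.1%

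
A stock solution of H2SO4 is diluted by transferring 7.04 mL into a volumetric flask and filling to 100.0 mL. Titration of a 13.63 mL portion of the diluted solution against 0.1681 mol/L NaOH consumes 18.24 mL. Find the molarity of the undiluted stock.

1.60 M

n(NaOH) = 0.1681 x 0.01824 = 0.003066 mol.
n(H2SO4) in the aliquot = 0.003066 x 1/2 = 0.001533 mol.
[diluted H2SO4] = 0.001533 / 0.01363 = 0.1125 M.
Dilution factor = 100.0/7.040 = 14.20, so [stock] = 0.1125 x 14.20 = 1.60 M.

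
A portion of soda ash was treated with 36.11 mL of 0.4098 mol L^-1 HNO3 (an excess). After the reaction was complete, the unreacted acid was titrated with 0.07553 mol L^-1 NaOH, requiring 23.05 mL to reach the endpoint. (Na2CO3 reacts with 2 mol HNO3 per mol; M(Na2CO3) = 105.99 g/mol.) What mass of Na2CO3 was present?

0.692 g

Total n(HNO3) added = 0.4098 x 0.03611 = 0.01480 mol.
n(NaOH) used = 0.07553 x 0.02305 = 0.001741 mol, which equals the excess n(HNO3).
So n(HNO3) consumed by the sample = 0.01480 - 0.001741 = 0.01306 mol.
n(Na2CO3) = 0.01306 / 2 = 0.006528 mol.
mass = 0.006528 mol x 105.99 g/mol = 0.692 g.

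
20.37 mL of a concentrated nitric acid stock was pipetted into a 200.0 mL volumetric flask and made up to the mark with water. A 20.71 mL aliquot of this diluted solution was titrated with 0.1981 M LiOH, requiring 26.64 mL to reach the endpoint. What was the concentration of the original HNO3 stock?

2.50 M

n(LiOH) = 0.1981 x 0.02664 = 0.005277 mol.
n(HNO3) in the aliquot = 0.005277 mol.
[diluted HNO3] = 0.005277 / 0.02071 = 0.2548 M.
Dilution factor = 200.0/20.37 = 9.818, so [stock] = 0.2548 x 9.818 = 2.50 M.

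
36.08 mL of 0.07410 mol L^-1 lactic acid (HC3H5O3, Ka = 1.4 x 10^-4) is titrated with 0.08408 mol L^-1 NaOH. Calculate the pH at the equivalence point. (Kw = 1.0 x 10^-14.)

n(HC3H5O3) = 0.07410 x 0.03608 = 0.002674 mol; V(NaOH) at equivalence = 0.002674/0.08408 = 0.03180 L.
At equivalence all the acid is converted to C3H5O3-; total volume = 0.03608 + 0.03180 = 0.06788 L, so [C3H5O3-] = 0.002674/0.06788 = 0.03939 M.
Kb = Kw/Ka = 1.0e-14 / 1.4 x 10^-4 = 7.14e-11.
[OH^-] = sqrt(Kb x [C3H5O3-]) = sqrt(7.14e-11 x 0.03939) = 1.68e-6 M.
pOH = 5.78, so pH = 14.00 - 5.78 = 8.22.

8.22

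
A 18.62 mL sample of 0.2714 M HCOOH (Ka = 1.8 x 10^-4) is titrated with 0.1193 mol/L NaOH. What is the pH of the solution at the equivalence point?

8.33

n(HCOOH) = 0.2714 x 0.01862 = 0.005053 mol; V(NaOH) at equivalence = 0.005053/0.1193 = 0.04236 L.
At equivalence all the acid is converted to HCOO-; total volume = 0.01862 + 0.04236 = 0.06098 L, so [HCOO-] = 0.005053/0.06098 = 0.08287 M.
Kb = Kw/Ka = 1.0e-14 / 1.8 x 10^-4 = 5.56e-11.
[OH^-] = sqrt(Kb x [HCOO-]) = sqrt(5.56e-11 x 0.08287) = 2.15e-6 M.
pOH = 5.67, so pH = 14.00 - 5.67 = 8.33.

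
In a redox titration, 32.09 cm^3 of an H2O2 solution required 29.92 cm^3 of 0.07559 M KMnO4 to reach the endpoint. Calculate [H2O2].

n(KMnO4) = 0.07559 x 0.02992 = 0.002262 mol.
From the balanced equation, 2 mol KMnO4 reacts with 5 mol H2O2, so n(H2O2) = 0.002262 x 5/2 = 0.005654 mol.
[H2O2] = 0.005654 / 0.03209 L = 0.176 M.

0.176 M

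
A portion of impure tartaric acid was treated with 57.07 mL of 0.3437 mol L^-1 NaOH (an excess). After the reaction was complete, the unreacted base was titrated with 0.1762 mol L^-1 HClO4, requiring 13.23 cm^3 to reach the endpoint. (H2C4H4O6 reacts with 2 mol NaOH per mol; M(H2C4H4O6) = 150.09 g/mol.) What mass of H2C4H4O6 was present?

Total n(NaOH) added = 0.3437 x 0.05707 = 0.01961 mol.
n(HClO4) used = 0.1762 x 0.01323 = 0.002331 mol, which equals the excess n(NaOH).
So n(NaOH) consumed by the sample = 0.01961 - 0.002331 = 0.01728 mol.
n(H2C4H4O6) = 0.01728 / 2 = 0.008642 mol.
mass = 0.008642 mol x 150.09 g/mol = 1.30 g.

1.30 g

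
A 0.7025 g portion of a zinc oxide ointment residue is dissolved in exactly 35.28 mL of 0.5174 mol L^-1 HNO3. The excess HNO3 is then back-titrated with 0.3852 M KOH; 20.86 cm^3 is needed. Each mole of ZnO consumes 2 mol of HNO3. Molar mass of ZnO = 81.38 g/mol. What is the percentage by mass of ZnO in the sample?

59.2%

Total n(HNO3) added = 0.5174 x 0.03528 = 0.01825 mol.
n(KOH) used = 0.3852 x 0.02086 = 0.008035 mol, which equals the excess n(HNO3).
So n(HNO3) consumed by the sample = 0.01825 - 0.008035 = 0.01022 mol.
n(ZnO) = 0.01022 / 2 = 0.005109 mol.
mass ZnO = 0.005109 x 81.38 = 0.4158 g, so %ZnO = 0.4158/0.7025 x 100 = 59.2%.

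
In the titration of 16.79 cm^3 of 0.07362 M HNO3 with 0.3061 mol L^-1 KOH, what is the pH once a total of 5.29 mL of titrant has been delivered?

12.24

n(acid) = 0.07362 x 0.01679 = 0.001236 mol; n(KOH) added = 0.3061 x 0.005290 = 0.001619 mol.
Base is in excess by 0.001619 - 0.001236 = 0.0003832 mol in a total volume of 0.02208 L.
[OH^-] = 0.0003832/0.02208 = 0.01735 M, so pOH = 1.76 and pH = 14.00 - 1.76 = 12.24.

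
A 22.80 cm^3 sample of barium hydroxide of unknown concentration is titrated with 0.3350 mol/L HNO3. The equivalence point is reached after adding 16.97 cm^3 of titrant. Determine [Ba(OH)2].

n(HNO3) delivered = 0.3350 x 0.01697 = 0.005685 mol.
The reaction is 1 Ba(OH)2 + 2 HNO3, so n(Ba(OH)2) = 0.005685 x 1/2 = 0.002842 mol.
[Ba(OH)2] = 0.002842 mol / 0.02280 L = 0.125 M.

0.125 M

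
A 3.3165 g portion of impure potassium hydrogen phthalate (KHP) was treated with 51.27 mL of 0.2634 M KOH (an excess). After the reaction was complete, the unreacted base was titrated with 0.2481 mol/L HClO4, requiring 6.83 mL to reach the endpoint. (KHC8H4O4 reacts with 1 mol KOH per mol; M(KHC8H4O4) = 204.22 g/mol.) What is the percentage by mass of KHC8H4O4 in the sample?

Total n(KOH) added = 0.2634 x 0.05127 = 0.01350 mol.
n(HClO4) used = 0.2481 x 0.006830 = 0.001695 mol, which equals the excess n(KOH).
So n(KOH) consumed by the sample = 0.01350 - 0.001695 = 0.01181 mol.
n(KHC8H4O4) = 0.01181 / 1 = 0.01181 mol.
mass KHC8H4O4 = 0.01181 x 204.22 = 2.412 g, so %KHC8H4O4 = 2.412/3.3165 x 100 = 72.7%.

72.7%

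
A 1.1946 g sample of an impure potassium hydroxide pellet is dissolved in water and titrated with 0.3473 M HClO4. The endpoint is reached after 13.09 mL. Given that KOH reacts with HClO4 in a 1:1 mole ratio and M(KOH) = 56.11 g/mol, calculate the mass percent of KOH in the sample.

21.4%

n(HClO4) = 0.3473 x 0.01309 = 0.004546 mol.
n(KOH) = 0.004546 / 1 = 0.004546 mol.
mass of KOH = 0.004546 x 56.11 = 0.2551 g.
% purity = 0.2551 / 1.1946 x 100 = 21.4%.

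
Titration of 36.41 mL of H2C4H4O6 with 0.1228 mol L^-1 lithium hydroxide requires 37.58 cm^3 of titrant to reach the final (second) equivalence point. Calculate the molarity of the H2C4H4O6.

n(LiOH) = 0.1228 x 0.03758 = 0.004615 mol.
At the final (second) equivalence point, 2 mol OH^- react per mol H2C4H4O6, so n(H2C4H4O6) = 0.004615 / 2 = 0.002307 mol.
[H2C4H4O6] = 0.002307 / 0.03641 L = 0.0634 M.

0.0634 M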